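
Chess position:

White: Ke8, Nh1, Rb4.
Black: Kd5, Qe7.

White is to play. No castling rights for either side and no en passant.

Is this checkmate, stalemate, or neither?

White to move; white king on e8.
In check: yes, from the black queen on e7.
Legal moves for White: Kxe7.
White is in check but has 1 legal move → neither.

neither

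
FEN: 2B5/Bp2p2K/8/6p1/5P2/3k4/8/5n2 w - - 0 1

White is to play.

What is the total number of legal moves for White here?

White to move; king on h7.
In check: no.
Legal moves: Bd7, Bxb7, Be6, Bf5+, Bg4, Bh3, Kh8, Kg8, Kg7, Kh6, Kg6, Bb8, Bb6, Bc5, Bd4, Be3, Bf2, Bg1, fxg5, f5.
Count: 20.

20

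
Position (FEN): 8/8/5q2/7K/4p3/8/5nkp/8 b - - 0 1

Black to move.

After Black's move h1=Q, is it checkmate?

After h1=Q: white king on h5; in check: yes, from the black queen on h1.
King squares — g4: attacked by Nf2; h4: attacked by Qh1; g5: attacked by Qf6; g6: attacked by Qf6; h6: attacked by Qh1.
White has no legal moves → checkmate.

yes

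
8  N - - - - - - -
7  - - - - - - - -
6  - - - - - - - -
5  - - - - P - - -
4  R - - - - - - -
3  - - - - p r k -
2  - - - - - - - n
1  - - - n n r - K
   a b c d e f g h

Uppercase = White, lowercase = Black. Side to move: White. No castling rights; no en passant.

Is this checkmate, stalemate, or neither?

White to move; white king on h1.
In check: yes, from the black rook on f1.
King squares — g1: attacked by Rf1; g2: attacked by Ne1; h2: attacked by Kg3.
Legal moves for White: none.
In check with no legal moves → checkmate.

checkmate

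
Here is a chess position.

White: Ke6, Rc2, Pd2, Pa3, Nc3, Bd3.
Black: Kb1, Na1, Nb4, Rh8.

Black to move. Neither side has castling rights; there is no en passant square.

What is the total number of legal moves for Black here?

0

Black to move; king on b1.
In check: yes, from the white knight on c3.
Legal moves: none.
Count: 0.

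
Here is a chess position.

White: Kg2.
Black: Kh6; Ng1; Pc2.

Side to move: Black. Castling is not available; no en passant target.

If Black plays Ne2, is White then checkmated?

After Ne2: white king on g2; in check: no.
White is not in check, so this cannot be checkmate.

no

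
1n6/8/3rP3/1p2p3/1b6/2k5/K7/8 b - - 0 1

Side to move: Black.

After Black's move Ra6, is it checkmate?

After Ra6: white king on a2; in check: yes, from the black rook on a6.
White has 1 legal reply: Kb1.
In check but a legal move exists → not checkmate.

no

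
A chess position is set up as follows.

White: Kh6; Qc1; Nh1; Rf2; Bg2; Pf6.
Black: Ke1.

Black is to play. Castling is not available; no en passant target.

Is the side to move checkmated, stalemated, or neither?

checkmate

Black to move; black king on e1.
In check: yes, from the white queen on c1.
King squares — d1: attacked by Qc1; f1: attacked by Qc1; d2: attacked by Qc1; e2: attacked by Rf2; f2: attacked by Nh1.
Legal moves for Black: none.
In check with no legal moves → checkmate.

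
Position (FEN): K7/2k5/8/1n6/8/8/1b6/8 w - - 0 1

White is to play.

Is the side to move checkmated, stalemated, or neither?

stalemate

White to move; white king on a8.
In check: no.
King squares — a7: attacked by Nb5; b7: attacked by Kc7; b8: attacked by Kc7.
Legal moves for White: none.
Not in check and no legal moves → stalemate.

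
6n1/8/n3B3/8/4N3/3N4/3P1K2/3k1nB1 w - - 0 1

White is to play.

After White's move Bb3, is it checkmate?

yes

After Bb3: black king on d1; in check: yes, from the white bishop on b3.
King squares — c1: attacked by Nd3; e1: attacked by Kf2; c2: attacked by Bb3; d2: attacked by Ne4; e2: attacked by Kf2.
Black has no legal moves → checkmate.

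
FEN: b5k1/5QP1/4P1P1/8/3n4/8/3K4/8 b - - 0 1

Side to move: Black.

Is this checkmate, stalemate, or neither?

checkmate

Black to move; black king on g8.
In check: yes, from the white queen on f7.
King squares — f7: attacked by Pe6; g7: attacked by Qf7; h7: attacked by Pg6; f8: attacked by Qf7; h8: attacked by Pg7.
Legal moves for Black: none.
In check with no legal moves → checkmate.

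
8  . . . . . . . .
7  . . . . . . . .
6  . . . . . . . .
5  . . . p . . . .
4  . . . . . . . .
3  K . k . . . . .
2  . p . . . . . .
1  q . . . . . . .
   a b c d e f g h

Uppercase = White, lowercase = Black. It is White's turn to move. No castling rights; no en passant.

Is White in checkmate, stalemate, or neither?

White to move; white king on a3.
In check: yes, from the black queen on a1.
King squares — a2: attacked by Qa1; b2: attacked by Qa1; b3: attacked by Kc3; a4: attacked by Qa1; b4: attacked by Kc3.
Legal moves for White: none.
In check with no legal moves → checkmate.

checkmate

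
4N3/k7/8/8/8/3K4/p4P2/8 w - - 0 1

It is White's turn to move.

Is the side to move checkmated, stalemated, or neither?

neither

White to move; white king on d3.
In check: no.
Legal moves for White: Ng7, Nc7, Nf6, Nd6, Ke4, Kd4, Kc4, Ke3, Kc3, Ke2, Kd2, Kc2, f3, f4.
White has 14 legal moves and is not in check → neither.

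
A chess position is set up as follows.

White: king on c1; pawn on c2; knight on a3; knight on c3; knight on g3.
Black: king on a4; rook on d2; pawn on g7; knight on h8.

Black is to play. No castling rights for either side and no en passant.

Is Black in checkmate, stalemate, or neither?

neither

Black to move; black king on a4.
In check: yes, from the white knight on c3.
Legal moves for Black: Ka5, Kb4, Kxa3.
Black is in check but has 3 legal moves → neither.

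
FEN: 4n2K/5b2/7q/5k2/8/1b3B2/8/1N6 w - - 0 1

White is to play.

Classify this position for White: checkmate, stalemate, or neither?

White to move; white king on h8.
In check: yes, from the black queen on h6.
King squares — g7: attacked by Qh6; h7: attacked by Qh6; g8: attacked by Bf7.
Legal moves for White: none.
In check with no legal moves → checkmate.

checkmate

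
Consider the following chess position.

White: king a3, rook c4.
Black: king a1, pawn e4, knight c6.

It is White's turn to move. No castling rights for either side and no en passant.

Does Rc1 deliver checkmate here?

After Rc1: black king on a1; in check: yes, from the white rook on c1.
King squares — b1: attacked by Rc1; a2: attacked by Ka3; b2: attacked by Ka3.
Black has no legal moves → checkmate.

yes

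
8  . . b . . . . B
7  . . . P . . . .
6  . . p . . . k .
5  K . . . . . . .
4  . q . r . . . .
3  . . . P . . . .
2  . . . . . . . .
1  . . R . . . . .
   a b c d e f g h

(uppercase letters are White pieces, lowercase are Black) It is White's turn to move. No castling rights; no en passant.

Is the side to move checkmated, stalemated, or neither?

checkmate

White to move; white king on a5.
In check: yes, from the black queen on b4.
King squares — a4: attacked by Qb4; b4: attacked by Rd4; b5: attacked by Qb4; a6: attacked by Bc8; b6: attacked by Qb4.
Legal moves for White: none.
In check with no legal moves → checkmate.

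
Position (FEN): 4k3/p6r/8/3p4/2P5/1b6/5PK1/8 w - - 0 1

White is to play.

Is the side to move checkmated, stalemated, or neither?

neither

White to move; white king on g2.
In check: no.
Legal moves for White: Kg3, Kf3, Kg1, Kf1, cxd5, c5, f3, f4.
White has 8 legal moves and is not in check → neither.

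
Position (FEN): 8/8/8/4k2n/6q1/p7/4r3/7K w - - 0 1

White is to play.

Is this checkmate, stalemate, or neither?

stalemate

White to move; white king on h1.
In check: no.
King squares — g1: attacked by Qg4; g2: attacked by Re2; h2: attacked by Re2.
Legal moves for White: none.
Not in check and no legal moves → stalemate.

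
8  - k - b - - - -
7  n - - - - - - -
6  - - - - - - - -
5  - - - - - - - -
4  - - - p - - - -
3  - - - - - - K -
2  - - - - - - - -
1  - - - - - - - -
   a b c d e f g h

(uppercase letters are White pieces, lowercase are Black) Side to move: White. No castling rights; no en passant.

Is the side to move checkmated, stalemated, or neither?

neither

White to move; white king on g3.
In check: no.
Legal moves for White: Kg4, Kf4, Kh3, Kf3, Kh2, Kg2, Kf2.
White has 7 legal moves and is not in check → neither.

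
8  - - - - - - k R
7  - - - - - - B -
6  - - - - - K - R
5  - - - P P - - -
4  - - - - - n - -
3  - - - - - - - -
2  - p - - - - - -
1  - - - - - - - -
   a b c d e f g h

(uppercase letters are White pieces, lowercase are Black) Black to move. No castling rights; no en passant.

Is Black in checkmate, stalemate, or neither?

Black to move; black king on g8.
In check: yes, from the white rook on h8.
King squares — f7: attacked by Kf6; g7: attacked by Kf6; h7: attacked by Rh6; f8: attacked by Bg7; h8: attacked by Rh6.
Legal moves for Black: none.
In check with no legal moves → checkmate.

checkmate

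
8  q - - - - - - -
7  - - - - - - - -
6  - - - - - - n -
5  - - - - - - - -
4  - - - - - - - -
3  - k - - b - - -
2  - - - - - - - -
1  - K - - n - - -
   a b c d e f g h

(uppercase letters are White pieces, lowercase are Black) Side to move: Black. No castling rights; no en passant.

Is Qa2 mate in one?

yes

After Qa2: white king on b1; in check: yes, from the black queen on a2.
King squares — a1: attacked by Qa2; c1: attacked by Be3; a2: attacked by Kb3; b2: attacked by Qa2; c2: attacked by Ne1.
White has no legal moves → checkmate.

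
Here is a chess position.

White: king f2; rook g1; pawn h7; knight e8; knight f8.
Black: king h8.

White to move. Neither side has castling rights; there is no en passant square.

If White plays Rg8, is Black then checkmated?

After Rg8: black king on h8; in check: yes, from the white rook on g8.
King squares — g7: attacked by Ne8; h7: attacked by Nf8; g8: attacked by Ph7.
Black has no legal moves → checkmate.

yes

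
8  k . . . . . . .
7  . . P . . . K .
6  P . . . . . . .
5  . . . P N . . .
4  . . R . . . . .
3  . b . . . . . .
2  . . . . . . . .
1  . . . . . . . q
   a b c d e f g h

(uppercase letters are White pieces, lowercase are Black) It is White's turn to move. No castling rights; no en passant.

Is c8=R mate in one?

After c8=R: black king on a8; in check: yes, from the white rook on c8.
Black has 1 legal reply: Ka7.
In check but a legal move exists → not checkmate.

no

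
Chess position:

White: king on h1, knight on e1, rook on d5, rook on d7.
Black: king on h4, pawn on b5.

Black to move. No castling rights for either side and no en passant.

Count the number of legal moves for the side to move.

Black to move; king on h4.
In check: no.
Legal moves: Kg4, Kh3, Kg3, b4.
Count: 4.

4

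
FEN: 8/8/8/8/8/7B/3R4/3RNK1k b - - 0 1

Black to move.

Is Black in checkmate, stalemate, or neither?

stalemate

Black to move; black king on h1.
In check: no.
King squares — g1: attacked by Kf1; g2: attacked by Ne1; h2: attacked by Rd2.
Legal moves for Black: none.
Not in check and no legal moves → stalemate.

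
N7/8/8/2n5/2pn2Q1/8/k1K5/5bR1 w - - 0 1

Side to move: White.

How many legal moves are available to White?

5

White to move; king on c2.
In check: yes, from the black knight on d4.
Legal moves: Kc3, Kd2, Kd1, Kc1, Qxd4.
Count: 5.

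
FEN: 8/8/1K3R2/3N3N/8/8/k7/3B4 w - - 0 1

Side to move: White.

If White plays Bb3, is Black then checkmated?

no

After Bb3: black king on a2; in check: yes, from the white bishop on b3.
Black has 5 legal replies: Kxb3, Ka3, Kb2, Kb1, Ka1.
In check but a legal move exists → not checkmate.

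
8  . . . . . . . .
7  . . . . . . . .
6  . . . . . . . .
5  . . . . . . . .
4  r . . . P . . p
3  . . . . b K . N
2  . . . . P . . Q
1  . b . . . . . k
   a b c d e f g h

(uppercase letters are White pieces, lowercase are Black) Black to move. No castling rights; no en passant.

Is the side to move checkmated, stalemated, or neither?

neither

Black to move; black king on h1.
In check: yes, from the white queen on h2.
Legal moves for Black: Kxh2.
Black is in check but has 1 legal move → neither.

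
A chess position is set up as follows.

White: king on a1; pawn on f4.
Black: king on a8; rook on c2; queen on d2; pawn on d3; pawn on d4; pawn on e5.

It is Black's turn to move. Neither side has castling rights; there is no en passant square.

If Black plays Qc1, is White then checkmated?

After Qc1: white king on a1; in check: yes, from the black queen on c1.
King squares — b1: attacked by Qc1; a2: attacked by Rc2; b2: attacked by Qc1.
White has no legal moves → checkmate.

yes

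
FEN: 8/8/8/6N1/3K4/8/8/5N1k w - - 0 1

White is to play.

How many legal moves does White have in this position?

18

White to move; king on d4.
In check: no.
Legal moves: Nh7, Nf7, Ne6, Ne4, Nh3, Nf3, Ke5, Kd5, Kc5, Ke4, Kc4, Ke3, Kd3, Kc3, Ng3+, Ne3, Nh2, Nd2.
Count: 18.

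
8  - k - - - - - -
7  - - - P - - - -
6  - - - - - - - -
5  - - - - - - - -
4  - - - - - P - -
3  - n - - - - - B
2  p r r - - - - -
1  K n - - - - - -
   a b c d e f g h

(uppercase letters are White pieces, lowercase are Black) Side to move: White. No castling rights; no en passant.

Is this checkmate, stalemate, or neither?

checkmate

White to move; white king on a1.
In check: yes, from the black knight on b3.
King squares — b1: attacked by Pa2; a2: attacked by Rb2; b2: attacked by Rc2.
Legal moves for White: none.
In check with no legal moves → checkmate.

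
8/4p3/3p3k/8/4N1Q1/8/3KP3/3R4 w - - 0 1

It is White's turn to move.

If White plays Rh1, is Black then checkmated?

yes

After Rh1: black king on h6; in check: yes, from the white rook on h1.
King squares — g5: attacked by Ne4; h5: attacked by Rh1; g6: attacked by Qg4; g7: attacked by Qg4; h7: attacked by Rh1.
Black has no legal moves → checkmate.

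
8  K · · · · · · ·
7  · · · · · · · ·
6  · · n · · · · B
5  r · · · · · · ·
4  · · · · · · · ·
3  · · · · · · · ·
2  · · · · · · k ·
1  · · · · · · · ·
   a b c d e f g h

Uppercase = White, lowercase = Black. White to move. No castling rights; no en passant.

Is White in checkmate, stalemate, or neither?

White to move; white king on a8.
In check: yes, from the black rook on a5.
King squares — a7: attacked by Ra5; b7: available; b8: attacked by Nc6.
Legal moves for White: Kb7.
White is in check but has 1 legal move → neither.

neither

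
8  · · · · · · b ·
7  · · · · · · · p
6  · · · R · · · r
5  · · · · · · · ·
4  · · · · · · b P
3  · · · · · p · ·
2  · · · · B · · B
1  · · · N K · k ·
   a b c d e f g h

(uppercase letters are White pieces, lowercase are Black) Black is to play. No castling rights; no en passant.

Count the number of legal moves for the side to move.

3

Black to move; king on g1.
In check: yes, from the white bishop on h2.
Legal moves: Kxh2, Kg2, Kh1.
Count: 3.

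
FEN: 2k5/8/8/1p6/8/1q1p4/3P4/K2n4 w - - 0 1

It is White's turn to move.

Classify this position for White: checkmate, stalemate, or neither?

White to move; white king on a1.
In check: no.
King squares — b1: attacked by Qb3; a2: attacked by Qb3; b2: attacked by Nd1.
Legal moves for White: none.
Not in check and no legal moves → stalemate.

stalemate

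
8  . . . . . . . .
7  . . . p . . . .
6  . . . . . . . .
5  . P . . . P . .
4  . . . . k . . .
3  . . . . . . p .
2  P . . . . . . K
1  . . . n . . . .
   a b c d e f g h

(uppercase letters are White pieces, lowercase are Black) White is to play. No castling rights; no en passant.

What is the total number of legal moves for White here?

5

White to move; king on h2.
In check: yes, from the black pawn on g3.
Legal moves: Kh3, Kxg3, Kg2, Kh1, Kg1.
Count: 5.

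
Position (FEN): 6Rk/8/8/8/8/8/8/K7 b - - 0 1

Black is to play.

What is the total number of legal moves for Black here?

2

Black to move; king on h8.
In check: yes, from the white rook on g8.
Legal moves: Kxg8, Kh7.
Count: 2.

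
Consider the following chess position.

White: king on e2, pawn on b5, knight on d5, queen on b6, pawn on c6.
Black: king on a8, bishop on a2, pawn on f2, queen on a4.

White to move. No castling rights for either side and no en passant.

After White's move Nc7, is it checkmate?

yes

After Nc7: black king on a8; in check: yes, from the white knight on c7.
King squares — a7: attacked by Qb6; b7: attacked by Qb6; b8: attacked by Qb6.
Black has no legal moves → checkmate.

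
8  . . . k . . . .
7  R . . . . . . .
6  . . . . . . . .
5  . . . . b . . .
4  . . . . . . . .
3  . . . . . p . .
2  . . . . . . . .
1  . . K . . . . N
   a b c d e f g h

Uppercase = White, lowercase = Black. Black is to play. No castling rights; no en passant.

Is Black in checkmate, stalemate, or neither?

Black to move; black king on d8.
In check: no.
Legal moves for Black: Ke8, Kc8, Bh8, Bb8, Bg7, Bc7, Bf6, Bd6, Bf4+, Bd4, Bg3, Bc3, Bh2, Bb2+, Ba1, f2.
Black has 16 legal moves and is not in check → neither.

neither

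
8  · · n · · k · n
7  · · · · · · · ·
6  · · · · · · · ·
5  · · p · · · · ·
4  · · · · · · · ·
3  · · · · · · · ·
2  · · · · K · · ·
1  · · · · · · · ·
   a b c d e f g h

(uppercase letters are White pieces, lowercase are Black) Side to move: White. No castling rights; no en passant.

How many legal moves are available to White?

White to move; king on e2.
In check: no.
Legal moves: Kf3, Ke3, Kd3, Kf2, Kd2, Kf1, Ke1, Kd1.
Count: 8.

8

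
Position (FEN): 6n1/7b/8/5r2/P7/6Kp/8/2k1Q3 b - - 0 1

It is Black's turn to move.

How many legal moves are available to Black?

2

Black to move; king on c1.
In check: yes, from the white queen on e1.
Legal moves: Kc2, Kb2.
Count: 2.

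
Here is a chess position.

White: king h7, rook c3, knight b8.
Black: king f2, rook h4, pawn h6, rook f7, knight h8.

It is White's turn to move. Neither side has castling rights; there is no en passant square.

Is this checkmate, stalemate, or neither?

neither

White to move; white king on h7.
In check: yes, from the black rook on f7.
King squares — g6: attacked by Nh8; h6: attacked by Rh4; g7: attacked by Rf7; g8: available; h8: available.
Legal moves for White: Kxh8, Kg8.
White is in check but has 2 legal moves → neither.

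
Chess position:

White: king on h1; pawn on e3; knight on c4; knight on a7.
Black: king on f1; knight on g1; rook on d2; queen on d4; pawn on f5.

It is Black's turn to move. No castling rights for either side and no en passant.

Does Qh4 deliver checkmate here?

yes

After Qh4: white king on h1; in check: yes, from the black queen on h4.
King squares — g1: attacked by Kf1; g2: attacked by Kf1; h2: attacked by Rd2.
White has no legal moves → checkmate.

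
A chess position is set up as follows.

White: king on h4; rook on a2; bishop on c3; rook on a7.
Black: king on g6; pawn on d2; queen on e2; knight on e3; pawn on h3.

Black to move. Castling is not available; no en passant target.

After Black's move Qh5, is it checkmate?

After Qh5: white king on h4; in check: yes, from the black queen on h5.
White has 1 legal reply: Kg3.
In check but a legal move exists → not checkmate.

no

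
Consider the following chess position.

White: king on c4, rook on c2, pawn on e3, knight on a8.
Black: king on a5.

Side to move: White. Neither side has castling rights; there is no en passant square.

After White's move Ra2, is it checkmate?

After Ra2: black king on a5; in check: yes, from the white rook on a2.
King squares — a4: attacked by Ra2; b4: attacked by Kc4; b5: attacked by Kc4; a6: attacked by Ra2; b6: attacked by Na8.
Black has no legal moves → checkmate.

yes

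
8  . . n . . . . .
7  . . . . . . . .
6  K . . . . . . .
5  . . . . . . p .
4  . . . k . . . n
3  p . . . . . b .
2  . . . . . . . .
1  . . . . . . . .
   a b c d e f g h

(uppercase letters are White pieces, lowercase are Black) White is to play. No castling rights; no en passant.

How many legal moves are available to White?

White to move; king on a6.
In check: no.
Legal moves: Kb7, Kb5, Ka5.
Count: 3.

3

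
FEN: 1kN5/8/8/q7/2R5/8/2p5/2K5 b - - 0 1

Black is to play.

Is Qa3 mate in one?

After Qa3: white king on c1; in check: yes, from the black queen on a3.
White has 2 legal replies: Kd2, Kxc2.
In check but a legal move exists → not checkmate.

no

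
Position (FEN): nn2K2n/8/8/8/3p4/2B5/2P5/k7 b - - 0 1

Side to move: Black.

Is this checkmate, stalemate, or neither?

neither

Black to move; black king on a1.
In check: yes, from the white bishop on c3.
Legal moves for Black: Ka2, Kb1, dxc3.
Black is in check but has 3 legal moves → neither.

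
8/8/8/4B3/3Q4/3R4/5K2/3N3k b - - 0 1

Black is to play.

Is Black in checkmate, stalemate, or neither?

stalemate

Black to move; black king on h1.
In check: no.
King squares — g1: attacked by Kf2; g2: attacked by Kf2; h2: attacked by Be5.
Legal moves for Black: none.
Not in check and no legal moves → stalemate.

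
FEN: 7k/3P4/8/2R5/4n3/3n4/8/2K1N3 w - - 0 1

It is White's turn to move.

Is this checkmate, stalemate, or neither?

neither

White to move; white king on c1.
In check: yes, from the black knight on d3.
King squares — b1: available; d1: available; b2: attacked by Nd3; c2: available; d2: attacked by Ne4.
Legal moves for White: Kc2, Kd1, Kb1, Nxd3.
White is in check but has 4 legal moves → neither.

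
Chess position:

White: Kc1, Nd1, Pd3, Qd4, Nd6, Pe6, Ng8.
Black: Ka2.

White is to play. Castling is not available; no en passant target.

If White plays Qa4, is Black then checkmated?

After Qa4: black king on a2; in check: yes, from the white queen on a4.
King squares — a1: attacked by Qa4; b1: attacked by Kc1; b2: attacked by Kc1; a3: attacked by Qa4; b3: attacked by Qa4.
Black has no legal moves → checkmate.

yes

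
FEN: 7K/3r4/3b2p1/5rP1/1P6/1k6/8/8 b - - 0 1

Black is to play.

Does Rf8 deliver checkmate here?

After Rf8: white king on h8; in check: yes, from the black rook on f8.
King squares — g7: attacked by Rd7; h7: attacked by Rd7; g8: attacked by Rf8.
White has no legal moves → checkmate.

yes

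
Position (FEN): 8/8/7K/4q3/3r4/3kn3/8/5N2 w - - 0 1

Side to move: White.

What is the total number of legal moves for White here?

6

White to move; king on h6.
In check: no.
Legal moves: Kh7, Kg6, Ng3, Nxe3, Nh2, Nd2.
Count: 6.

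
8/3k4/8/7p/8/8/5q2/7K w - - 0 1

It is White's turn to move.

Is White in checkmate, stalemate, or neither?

White to move; white king on h1.
In check: no.
King squares — g1: attacked by Qf2; g2: attacked by Qf2; h2: attacked by Qf2.
Legal moves for White: none.
Not in check and no legal moves → stalemate.

stalemate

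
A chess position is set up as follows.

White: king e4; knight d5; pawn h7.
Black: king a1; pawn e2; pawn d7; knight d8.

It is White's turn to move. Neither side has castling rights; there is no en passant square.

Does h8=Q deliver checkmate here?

no

After h8=Q: black king on a1; in check: yes, from the white queen on h8.
Black has 2 legal replies: Ka2, Kb1.
In check but a legal move exists → not checkmate.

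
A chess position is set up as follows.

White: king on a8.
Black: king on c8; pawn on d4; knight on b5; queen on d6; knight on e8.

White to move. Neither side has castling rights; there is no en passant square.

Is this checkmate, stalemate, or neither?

stalemate

White to move; white king on a8.
In check: no.
King squares — a7: attacked by Nb5; b7: attacked by Kc8; b8: attacked by Qd6.
Legal moves for White: none.
Not in check and no legal moves → stalemate.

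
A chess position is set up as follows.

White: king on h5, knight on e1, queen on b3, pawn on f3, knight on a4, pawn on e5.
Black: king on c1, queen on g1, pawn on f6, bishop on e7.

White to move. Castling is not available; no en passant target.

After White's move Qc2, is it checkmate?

yes

After Qc2: black king on c1; in check: yes, from the white queen on c2.
King squares — b1: attacked by Qc2; d1: attacked by Qc2; b2: attacked by Qc2; c2: attacked by Ne1; d2: attacked by Qc2.
Black has no legal moves → checkmate.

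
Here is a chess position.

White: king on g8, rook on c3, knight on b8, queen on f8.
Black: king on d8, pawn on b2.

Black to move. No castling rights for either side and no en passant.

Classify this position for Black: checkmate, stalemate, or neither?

checkmate

Black to move; black king on d8.
In check: yes, from the white queen on f8.
King squares — c7: attacked by Rc3; d7: attacked by Nb8; e7: attacked by Qf8; c8: attacked by Rc3; e8: attacked by Qf8.
Legal moves for Black: none.
In check with no legal moves → checkmate.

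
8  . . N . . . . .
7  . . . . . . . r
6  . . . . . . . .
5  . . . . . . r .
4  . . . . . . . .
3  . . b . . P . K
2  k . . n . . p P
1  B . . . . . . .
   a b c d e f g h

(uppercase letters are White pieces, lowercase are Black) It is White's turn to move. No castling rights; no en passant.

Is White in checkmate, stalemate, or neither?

checkmate

White to move; white king on h3.
In check: yes, from the black rook on h7.
King squares — g2: attacked by Rg5; h2: own pawn; g3: attacked by Rg5; g4: attacked by Rg5; h4: attacked by Rh7.
Legal moves for White: none.
In check with no legal moves → checkmate.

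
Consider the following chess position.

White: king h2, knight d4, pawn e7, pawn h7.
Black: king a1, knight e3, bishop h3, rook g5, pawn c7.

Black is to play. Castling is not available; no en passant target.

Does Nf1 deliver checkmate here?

no

After Nf1: white king on h2; in check: yes, from the black knight on f1.
White has 2 legal replies: Kxh3, Kh1.
In check but a legal move exists → not checkmate.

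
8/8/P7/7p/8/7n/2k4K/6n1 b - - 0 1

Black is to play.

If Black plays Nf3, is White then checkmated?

After Nf3: white king on h2; in check: yes, from the black knight on f3.
White has 4 legal replies: Kxh3, Kg3, Kg2, Kh1.
In check but a legal move exists → not checkmate.

no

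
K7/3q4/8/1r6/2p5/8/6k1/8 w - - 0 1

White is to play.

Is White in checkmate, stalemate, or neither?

stalemate

White to move; white king on a8.
In check: no.
King squares — a7: attacked by Qd7; b7: attacked by Rb5; b8: attacked by Rb5.
Legal moves for White: none.
Not in check and no legal moves → stalemate.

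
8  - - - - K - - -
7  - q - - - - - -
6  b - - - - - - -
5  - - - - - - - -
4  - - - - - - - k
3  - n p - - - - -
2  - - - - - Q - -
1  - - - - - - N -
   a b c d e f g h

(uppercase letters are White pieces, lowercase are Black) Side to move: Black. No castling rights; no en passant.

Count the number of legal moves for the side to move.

3

Black to move; king on h4.
In check: yes, from the white queen on f2.
Legal moves: Kh5, Kg5, Kg4.
Count: 3.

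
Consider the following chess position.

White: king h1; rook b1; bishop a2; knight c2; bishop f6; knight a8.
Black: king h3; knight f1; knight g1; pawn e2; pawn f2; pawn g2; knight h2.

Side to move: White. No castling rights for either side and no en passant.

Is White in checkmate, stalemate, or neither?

checkmate

White to move; white king on h1.
In check: yes, from the black pawn on g2.
King squares — g1: attacked by Pf2; g2: attacked by Kh3; h2: attacked by Nf1.
Legal moves for White: none.
In check with no legal moves → checkmate.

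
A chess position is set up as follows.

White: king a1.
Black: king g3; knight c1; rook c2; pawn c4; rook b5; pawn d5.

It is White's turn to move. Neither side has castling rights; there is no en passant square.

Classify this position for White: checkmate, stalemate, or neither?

stalemate

White to move; white king on a1.
In check: no.
King squares — b1: attacked by Rb5; a2: attacked by Nc1; b2: attacked by Rc2.
Legal moves for White: none.
Not in check and no legal moves → stalemate.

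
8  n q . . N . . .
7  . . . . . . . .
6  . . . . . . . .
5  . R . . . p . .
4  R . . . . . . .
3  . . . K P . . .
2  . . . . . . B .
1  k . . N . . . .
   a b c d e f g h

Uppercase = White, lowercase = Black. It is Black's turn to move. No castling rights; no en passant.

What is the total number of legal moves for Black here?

Black to move; king on a1.
In check: yes, from the white rook on a4.
Legal moves: none.
Count: 0.

0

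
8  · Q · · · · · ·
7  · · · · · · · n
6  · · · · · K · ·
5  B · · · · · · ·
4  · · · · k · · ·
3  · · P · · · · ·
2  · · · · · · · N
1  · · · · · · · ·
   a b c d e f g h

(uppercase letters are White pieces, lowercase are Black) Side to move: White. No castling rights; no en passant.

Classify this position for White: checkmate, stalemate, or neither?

neither

White to move; white king on f6.
In check: yes, from the black knight on h7.
King squares — e5: attacked by Ke4; f5: attacked by Ke4; g5: attacked by Nh7; e6: available; g6: available; e7: available; f7: available; g7: available.
Legal moves for White: Kg7, Kf7, Ke7, Kg6, Ke6.
White is in check but has 5 legal moves → neither.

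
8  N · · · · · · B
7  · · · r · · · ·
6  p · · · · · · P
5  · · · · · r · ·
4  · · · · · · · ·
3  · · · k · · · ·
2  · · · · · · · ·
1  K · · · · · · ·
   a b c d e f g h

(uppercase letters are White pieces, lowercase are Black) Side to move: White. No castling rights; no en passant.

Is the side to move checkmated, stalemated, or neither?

White to move; white king on a1.
In check: no.
Legal moves for White: Bg7, Bf6, Be5, Bd4, Bc3, Bb2, Nc7, Nb6, Kb2, Ka2, Kb1, h7.
White has 12 legal moves and is not in check → neither.

neither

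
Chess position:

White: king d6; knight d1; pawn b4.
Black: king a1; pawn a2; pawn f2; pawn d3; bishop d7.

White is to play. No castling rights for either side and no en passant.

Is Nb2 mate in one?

no

After Nb2: black king on a1; in check: no.
Black is not in check, so this cannot be checkmate.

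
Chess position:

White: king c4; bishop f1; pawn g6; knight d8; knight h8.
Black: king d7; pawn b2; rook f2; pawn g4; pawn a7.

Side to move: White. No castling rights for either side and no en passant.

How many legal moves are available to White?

White to move; king on c4.
In check: no.
Legal moves: Nhf7, Ndf7, Nb7, Ne6, Nc6, Kd5, Kc5, Kb5, Kd4, Kb4, Kd3, Kc3, Kb3, Bh3, Bd3, Bg2, Be2, g7.
Count: 18.

18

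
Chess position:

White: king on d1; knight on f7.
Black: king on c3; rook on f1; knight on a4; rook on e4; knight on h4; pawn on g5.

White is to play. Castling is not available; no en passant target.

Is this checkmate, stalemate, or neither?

checkmate

White to move; white king on d1.
In check: yes, from the black rook on f1.
King squares — c1: attacked by Rf1; e1: attacked by Rf1; c2: attacked by Kc3; d2: attacked by Kc3; e2: attacked by Re4.
Legal moves for White: none.
In check with no legal moves → checkmate.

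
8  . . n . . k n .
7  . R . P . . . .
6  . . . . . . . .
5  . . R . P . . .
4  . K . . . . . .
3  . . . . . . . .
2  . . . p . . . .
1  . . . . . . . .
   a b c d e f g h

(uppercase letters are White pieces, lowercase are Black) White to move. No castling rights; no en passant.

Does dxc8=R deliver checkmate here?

After dxc8=R: black king on f8; in check: yes, from the white rook on c8.
King squares — e7: attacked by Rb7; f7: attacked by Rb7; g7: attacked by Rb7; e8: attacked by Rc8; g8: own knight.
Black has no legal moves → checkmate.

yes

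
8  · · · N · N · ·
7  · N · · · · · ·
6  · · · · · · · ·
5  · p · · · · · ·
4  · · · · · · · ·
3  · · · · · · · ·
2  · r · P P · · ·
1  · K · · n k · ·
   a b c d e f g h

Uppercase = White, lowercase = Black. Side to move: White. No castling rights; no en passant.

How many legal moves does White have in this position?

White to move; king on b1.
In check: yes, from the black rook on b2.
Legal moves: Kxb2, Kc1, Ka1.
Count: 3.

3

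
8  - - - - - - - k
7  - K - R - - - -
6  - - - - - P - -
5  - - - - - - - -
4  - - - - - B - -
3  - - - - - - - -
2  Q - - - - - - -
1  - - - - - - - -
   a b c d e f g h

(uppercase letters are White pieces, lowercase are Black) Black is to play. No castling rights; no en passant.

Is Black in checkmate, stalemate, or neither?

stalemate

Black to move; black king on h8.
In check: no.
King squares — g7: attacked by Pf6; h7: attacked by Rd7; g8: attacked by Qa2.
Legal moves for Black: none.
Not in check and no legal moves → stalemate.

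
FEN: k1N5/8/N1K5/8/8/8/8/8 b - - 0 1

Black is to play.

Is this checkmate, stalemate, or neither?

Black to move; black king on a8.
In check: no.
King squares — a7: attacked by Nc8; b7: attacked by Kc6; b8: attacked by Na6.
Legal moves for Black: none.
Not in check and no legal moves → stalemate.

stalemate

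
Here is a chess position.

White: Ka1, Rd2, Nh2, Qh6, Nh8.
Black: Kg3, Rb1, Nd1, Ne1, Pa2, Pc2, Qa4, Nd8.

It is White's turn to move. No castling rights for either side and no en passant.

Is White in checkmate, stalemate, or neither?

checkmate

White to move; white king on a1.
In check: yes, from the black rook on b1.
King squares — b1: attacked by Pa2; a2: attacked by Qa4; b2: attacked by Rb1.
Legal moves for White: none.
In check with no legal moves → checkmate.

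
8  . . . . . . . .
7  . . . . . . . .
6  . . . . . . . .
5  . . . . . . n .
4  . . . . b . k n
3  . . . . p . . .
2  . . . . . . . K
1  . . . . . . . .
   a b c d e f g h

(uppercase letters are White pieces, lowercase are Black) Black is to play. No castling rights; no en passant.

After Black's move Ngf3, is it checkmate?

After Ngf3: white king on h2; in check: yes, from the black knight on f3.
White has 1 legal reply: Kh1.
In check but a legal move exists → not checkmate.

no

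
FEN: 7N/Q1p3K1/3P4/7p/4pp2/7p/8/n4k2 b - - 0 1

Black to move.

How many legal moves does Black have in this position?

Black to move; king on f1.
In check: no.
Legal moves: Kg2, Ke2, Ke1, Nb3, Nc2, cxd6, c6, h4, f3, e3, h2, c5.
Count: 12.

12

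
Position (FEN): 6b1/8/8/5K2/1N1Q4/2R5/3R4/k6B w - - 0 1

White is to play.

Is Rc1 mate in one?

yes

After Rc1: black king on a1; in check: yes, from the white rook on c1 and the white queen on d4.
King squares — b1: attacked by Rc1; a2: attacked by Rd2; b2: attacked by Rd2.
Black has no legal moves → checkmate.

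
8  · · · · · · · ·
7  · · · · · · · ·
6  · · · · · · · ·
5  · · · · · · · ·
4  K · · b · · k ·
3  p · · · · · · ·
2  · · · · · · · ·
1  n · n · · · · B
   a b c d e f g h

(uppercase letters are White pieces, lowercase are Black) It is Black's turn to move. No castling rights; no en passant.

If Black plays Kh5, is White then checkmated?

no

After Kh5: white king on a4; in check: no.
White is not in check, so this cannot be checkmate.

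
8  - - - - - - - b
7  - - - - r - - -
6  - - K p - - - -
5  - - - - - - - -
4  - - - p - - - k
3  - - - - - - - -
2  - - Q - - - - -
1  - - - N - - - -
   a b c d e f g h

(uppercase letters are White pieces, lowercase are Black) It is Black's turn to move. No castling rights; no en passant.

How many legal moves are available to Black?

24

Black to move; king on h4.
In check: no.
Legal moves: Bg7, Bf6, Be5, Re8, Rh7, Rg7, Rf7, Rd7, Rc7+, Rb7, Ra7, Re6, Re5, Re4, Re3, Re2, Re1, Kh5, Kg5, Kg4, Kh3, Kg3, d5, d3.
Count: 24.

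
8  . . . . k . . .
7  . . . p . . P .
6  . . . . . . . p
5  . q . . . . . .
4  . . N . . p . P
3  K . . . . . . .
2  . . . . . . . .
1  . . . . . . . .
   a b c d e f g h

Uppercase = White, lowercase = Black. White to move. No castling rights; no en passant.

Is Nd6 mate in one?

no

After Nd6: black king on e8; in check: yes, from the white knight on d6.
Black has 2 legal replies: Kd8, Ke7.
In check but a legal move exists → not checkmate.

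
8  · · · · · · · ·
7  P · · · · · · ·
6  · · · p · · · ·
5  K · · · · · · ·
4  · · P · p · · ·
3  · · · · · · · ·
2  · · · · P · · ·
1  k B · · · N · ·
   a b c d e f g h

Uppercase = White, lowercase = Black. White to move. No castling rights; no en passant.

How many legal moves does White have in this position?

White to move; king on a5.
In check: no.
Legal moves: Kb6, Ka6, Kb5, Kb4, Ka4, Ng3, Ne3, Nh2, Nd2, Bxe4, Bd3, Bc2, Ba2, a8=Q, a8=R, a8=B, a8=N, c5, e3.
Count: 19.

19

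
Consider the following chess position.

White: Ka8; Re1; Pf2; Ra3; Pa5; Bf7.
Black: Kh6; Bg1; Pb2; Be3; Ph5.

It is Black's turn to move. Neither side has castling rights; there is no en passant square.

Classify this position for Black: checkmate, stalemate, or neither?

Black to move; black king on h6.
In check: no.
Legal moves for Black include: Kh7, Kg7, Kg5, Ba7, Bb6, Bg5, Bc5, Bf4, Bd4, Bexf2, Bd2, Bc1, Bh2, Bgxf2, h4, b1=Q, b1=R, b1=B, ... (list truncated; more exist).
Black has legal moves and is not in check → neither.

neither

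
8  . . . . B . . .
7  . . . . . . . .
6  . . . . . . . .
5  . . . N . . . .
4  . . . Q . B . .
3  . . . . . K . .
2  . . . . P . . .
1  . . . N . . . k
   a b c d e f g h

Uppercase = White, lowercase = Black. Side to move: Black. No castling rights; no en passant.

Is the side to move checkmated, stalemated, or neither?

stalemate

Black to move; black king on h1.
In check: no.
King squares — g1: attacked by Qd4; g2: attacked by Kf3; h2: attacked by Bf4.
Legal moves for Black: none.
Not in check and no legal moves → stalemate.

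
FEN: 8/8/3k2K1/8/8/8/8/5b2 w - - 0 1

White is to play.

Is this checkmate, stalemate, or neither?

neither

White to move; white king on g6.
In check: no.
Legal moves for White: Kh7, Kg7, Kf7, Kh6, Kf6, Kh5, Kg5, Kf5.
White has 8 legal moves and is not in check → neither.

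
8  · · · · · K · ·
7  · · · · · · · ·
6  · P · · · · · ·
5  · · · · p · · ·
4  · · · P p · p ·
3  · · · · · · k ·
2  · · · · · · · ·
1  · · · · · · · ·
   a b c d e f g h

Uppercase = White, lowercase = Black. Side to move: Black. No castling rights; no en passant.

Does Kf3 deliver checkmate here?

After Kf3: white king on f8; in check: no.
White is not in check, so this cannot be checkmate.

no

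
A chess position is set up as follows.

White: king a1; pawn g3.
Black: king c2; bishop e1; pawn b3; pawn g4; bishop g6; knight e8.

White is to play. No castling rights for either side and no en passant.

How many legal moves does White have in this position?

White to move; king on a1.
In check: no.
Legal moves: none.
Count: 0.

0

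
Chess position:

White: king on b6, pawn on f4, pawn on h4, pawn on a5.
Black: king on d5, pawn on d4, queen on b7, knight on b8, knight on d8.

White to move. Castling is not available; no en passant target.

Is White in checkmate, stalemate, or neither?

checkmate

White to move; white king on b6.
In check: yes, from the black queen on b7.
King squares — a5: own pawn; b5: attacked by Qb7; c5: attacked by Kd5; a6: attacked by Qb7; c6: attacked by Kd5; a7: attacked by Qb7; b7: attacked by Nd8; c7: attacked by Qb7.
Legal moves for White: none.
In check with no legal moves → checkmate.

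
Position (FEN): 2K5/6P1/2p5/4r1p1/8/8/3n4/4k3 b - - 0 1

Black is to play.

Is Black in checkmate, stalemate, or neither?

neither

Black to move; black king on e1.
In check: no.
Legal moves for Black include: Re8+, Re7, Re6, Rf5, Rd5, Rc5, Rb5, Ra5, Re4, Re3, Re2, Ne4, Nc4, Nf3, Nb3, Nf1, Nb1, Kf2, ... (list truncated; more exist).
Black has legal moves and is not in check → neither.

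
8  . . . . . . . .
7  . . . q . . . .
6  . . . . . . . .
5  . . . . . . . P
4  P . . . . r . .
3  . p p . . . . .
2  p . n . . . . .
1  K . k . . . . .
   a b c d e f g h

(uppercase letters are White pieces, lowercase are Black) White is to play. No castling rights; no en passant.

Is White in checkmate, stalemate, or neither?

checkmate

White to move; white king on a1.
In check: yes, from the black knight on c2.
King squares — b1: attacked by Kc1; a2: attacked by Pb3; b2: attacked by Kc1.
Legal moves for White: none.
In check with no legal moves → checkmate.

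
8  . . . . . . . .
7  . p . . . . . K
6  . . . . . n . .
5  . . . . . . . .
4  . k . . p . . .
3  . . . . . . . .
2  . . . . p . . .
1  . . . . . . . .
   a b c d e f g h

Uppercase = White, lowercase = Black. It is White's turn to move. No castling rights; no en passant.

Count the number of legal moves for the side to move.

White to move; king on h7.
In check: yes, from the black knight on f6.
Legal moves: Kh8, Kg7, Kh6, Kg6.
Count: 4.

4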